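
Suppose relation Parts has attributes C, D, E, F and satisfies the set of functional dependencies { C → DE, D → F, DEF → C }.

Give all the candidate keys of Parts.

(C), (D, E)

{C}⁺: C→DE adds D, E; D→F adds F → {C, D, E, F}.
{D, E}⁺: D→F adds F; DEF→C adds C → {C, D, E, F}. Minimal: {E}⁺ = {E}; {D}⁺ = {D, F} — none reach the full schema.
Any other superkey contains one of these as a subset, so there are no further candidate keys.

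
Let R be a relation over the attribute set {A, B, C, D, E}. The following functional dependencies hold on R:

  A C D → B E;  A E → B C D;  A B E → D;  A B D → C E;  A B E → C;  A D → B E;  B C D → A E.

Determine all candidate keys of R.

{A, D}; {A, E}; {B, C, D}

{A, D}⁺: AD→BE adds B, E; AE→BCD adds C → {A, B, C, D, E}.
{A, E}⁺: AE→BCD adds B, C, D → {A, B, C, D, E}.
{B, C, D}⁺: BCD→AE adds A, E → {A, B, C, D, E}.
Any other superkey contains one of these as a subset, so there are no further candidate keys.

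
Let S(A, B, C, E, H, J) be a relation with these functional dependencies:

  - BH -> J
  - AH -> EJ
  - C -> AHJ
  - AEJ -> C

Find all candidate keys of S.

Attribute B never appears on the right-hand side of any dependency, so B must belong to every candidate key.
{B}⁺ = {B}, which is not all of the schema, so we must add further attributes.
{B, C}⁺: C→AHJ adds A, H, J; AH→EJ adds E → {A, B, C, E, H, J}. Minimal: {C}⁺ = {A, C, E, H, J}; {B}⁺ = {B} — none reach the full schema.
{A, B, H}⁺: BH→J adds J; AH→EJ adds E; AEJ→C adds C → {A, B, C, E, H, J}. Minimal: {B, H}⁺ = {B, H, J}; {A, H}⁺ = {A, C, E, H, J}; {A, B}⁺ = {A, B} — none reach the full schema.
{A, B, E, J}⁺: AEJ→C adds C; C→AHJ adds H → {A, B, C, E, H, J}. Minimal: {B, E, J}⁺ = {B, E, J}; {A, E, J}⁺ = {A, C, E, H, J}; {A, B, J}⁺ = {A, B, J}; … — none reach the full schema.
Any other superkey contains one of these as a subset, so there are no further candidate keys.

(B, C), (A, B, H), (A, B, E, J)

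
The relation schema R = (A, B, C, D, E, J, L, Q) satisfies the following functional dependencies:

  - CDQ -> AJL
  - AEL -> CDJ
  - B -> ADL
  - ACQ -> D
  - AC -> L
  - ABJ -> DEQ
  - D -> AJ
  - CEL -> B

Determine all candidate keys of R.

(B); (A, C, E); (A, E, L); (C, D, E); (C, E, L); (D, E, L)

{B}⁺: B→ADL adds A, D, L; D→AJ adds J; ABJ→DEQ adds E, Q; AEL→CDJ adds C → {A, B, C, D, E, J, L, Q}.
{A, C, E}⁺: AC→L adds L; CEL→B adds B; AEL→CDJ adds D, J; ABJ→DEQ adds Q → {A, B, C, D, E, J, L, Q}. Minimal: {C, E}⁺ = {C, E}; {A, E}⁺ = {A, E}; {A, C}⁺ = {A, C, L} — none reach the full schema.
{A, E, L}⁺: AEL→CDJ adds C, D, J; CEL→B adds B; ABJ→DEQ adds Q → {A, B, C, D, E, J, L, Q}. Minimal: {E, L}⁺ = {E, L}; {A, L}⁺ = {A, L}; {A, E}⁺ = {A, E} — none reach the full schema.
{C, D, E}⁺: D→AJ adds A, J; AC→L adds L; CEL→B adds B; ABJ→DEQ adds Q → {A, B, C, D, E, J, L, Q}. Minimal: {D, E}⁺ = {A, D, E, J}; {C, E}⁺ = {C, E}; {C, D}⁺ = {A, C, D, J, L} — none reach the full schema.
{C, E, L}⁺: CEL→B adds B; B→ADL adds A, D; D→AJ adds J; ABJ→DEQ adds Q → {A, B, C, D, E, J, L, Q}. Minimal: {E, L}⁺ = {E, L}; {C, L}⁺ = {C, L}; {C, E}⁺ = {C, E} — none reach the full schema.
{D, E, L}⁺: D→AJ adds A, J; AEL→CDJ adds C; CEL→B adds B; ABJ→DEQ adds Q → {A, B, C, D, E, J, L, Q}. Minimal: {E, L}⁺ = {E, L}; {D, L}⁺ = {A, D, J, L}; {D, E}⁺ = {A, D, E, J} — none reach the full schema.
Any other superkey contains one of these as a subset, so there are no further candidate keys.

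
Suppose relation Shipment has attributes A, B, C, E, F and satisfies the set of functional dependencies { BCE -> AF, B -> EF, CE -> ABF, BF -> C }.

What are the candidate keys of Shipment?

{B}, {C, E}

{B}⁺: B→EF adds E, F; BF→C adds C; BCE→AF adds A → {A, B, C, E, F}.
{C, E}⁺: CE→ABF adds A, B, F → {A, B, C, E, F}. Minimal: {E}⁺ = {E}; {C}⁺ = {C} — none reach the full schema.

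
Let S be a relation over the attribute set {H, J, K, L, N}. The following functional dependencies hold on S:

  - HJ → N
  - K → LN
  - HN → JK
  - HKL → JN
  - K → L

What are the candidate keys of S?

(H, J), (H, K), (H, N)

{H, J}⁺: HJ→N adds N; HN→JK adds K; K→L adds L → {H, J, K, L, N}.
{H, K}⁺: K→LN adds L, N; HN→JK adds J → {H, J, K, L, N}.
{H, N}⁺: HN→JK adds J, K; K→L adds L → {H, J, K, L, N}.
Any other superkey contains one of these as a subset, so there are no further candidate keys.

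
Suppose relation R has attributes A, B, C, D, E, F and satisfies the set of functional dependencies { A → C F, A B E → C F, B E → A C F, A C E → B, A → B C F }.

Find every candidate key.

{A, D, E}, {B, D, E}

Attributes D, E never appear on any right-hand side, so every candidate key must contain {D, E}.
{D, E}⁺ = {D, E}, which is not all of the schema, so we must add further attributes.
{A, D, E}⁺: A→CF adds C, F; ACE→B adds B → {A, B, C, D, E, F}.
{B, D, E}⁺: BE→ACF adds A, C, F → {A, B, C, D, E, F}.
Any other superkey contains one of these as a subset, so there are no further candidate keys.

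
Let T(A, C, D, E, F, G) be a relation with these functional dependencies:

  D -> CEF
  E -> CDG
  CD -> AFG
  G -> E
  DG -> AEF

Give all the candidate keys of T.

{D}⁺: D→CEF adds C, E, F; E→CDG adds G; CD→AFG adds A → {A, C, D, E, F, G}.
{E}⁺: E→CDG adds C, D, G; CD→AFG adds A, F → {A, C, D, E, F, G}.
{G}⁺: G→E adds E; E→CDG adds C, D; CD→AFG adds A, F → {A, C, D, E, F, G}.
Any other superkey contains one of these as a subset, so there are no further candidate keys.

{D}, {E}, {G}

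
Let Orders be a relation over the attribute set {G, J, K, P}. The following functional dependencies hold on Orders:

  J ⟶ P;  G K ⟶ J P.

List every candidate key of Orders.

Attributes G, K never appear on any right-hand side, so every candidate key must contain {G, K}.
{G, K}⁺ = {G, J, K, P}, which is all of the schema, so {G, K} is the only candidate key.

(G, K)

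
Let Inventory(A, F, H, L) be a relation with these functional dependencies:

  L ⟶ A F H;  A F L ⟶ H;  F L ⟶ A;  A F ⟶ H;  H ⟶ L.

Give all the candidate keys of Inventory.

(H), (L), (A, F)

{H}⁺: H→L adds L; L→AFH adds A, F → {A, F, H, L}.
{L}⁺: L→AFH adds A, F, H → {A, F, H, L}.
{A, F}⁺: AF→H adds H; H→L adds L → {A, F, H, L}. Minimal: {F}⁺ = {F}; {A}⁺ = {A} — none reach the full schema.
Any other superkey contains one of these as a subset, so there are no further candidate keys.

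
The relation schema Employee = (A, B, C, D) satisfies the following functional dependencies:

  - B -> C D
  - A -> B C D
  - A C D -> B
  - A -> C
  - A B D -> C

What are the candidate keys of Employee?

Attribute A never appears on the right-hand side of any dependency, so A must belong to every candidate key.
{A}⁺ = {A, B, C, D}, which is all of the schema, so {A} is the only candidate key.

{A}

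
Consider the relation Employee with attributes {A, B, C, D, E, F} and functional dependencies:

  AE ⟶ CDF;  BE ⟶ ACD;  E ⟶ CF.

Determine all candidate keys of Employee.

{B, E}

Attributes B, E never appear on any right-hand side, so every candidate key must contain {B, E}.
{B, E}⁺ = {A, B, C, D, E, F}, which is all of the schema, so {B, E} is the only candidate key.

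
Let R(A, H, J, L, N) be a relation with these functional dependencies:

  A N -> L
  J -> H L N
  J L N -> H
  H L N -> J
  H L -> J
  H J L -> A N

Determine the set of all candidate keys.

J; HL; AHN

{J}⁺: J→HLN adds H, L, N; HJL→AN adds A → {A, H, J, L, N}.
{H, L}⁺: HL→J adds J; HJL→AN adds A, N → {A, H, J, L, N}. Minimal: {L}⁺ = {L}; {H}⁺ = {H} — none reach the full schema.
{A, H, N}⁺: AN→L adds L; HLN→J adds J → {A, H, J, L, N}. Minimal: {H, N}⁺ = {H, N}; {A, N}⁺ = {A, L, N}; {A, H}⁺ = {A, H} — none reach the full schema.
Any other superkey contains one of these as a subset, so there are no further candidate keys.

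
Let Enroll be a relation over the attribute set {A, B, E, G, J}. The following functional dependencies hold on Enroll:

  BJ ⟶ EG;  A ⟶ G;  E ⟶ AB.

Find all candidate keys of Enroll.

Attribute J never appears on the right-hand side of any dependency, so J must belong to every candidate key.
{J}⁺ = {J}, which is not all of the schema, so we must add further attributes.
{B, J}⁺: BJ→EG adds E, G; E→AB adds A → {A, B, E, G, J}. Minimal: {J}⁺ = {J}; {B}⁺ = {B} — none reach the full schema.
{E, J}⁺: E→AB adds A, B; BJ→EG adds G → {A, B, E, G, J}. Minimal: {J}⁺ = {J}; {E}⁺ = {A, B, E, G} — none reach the full schema.
Any other superkey contains one of these as a subset, so there are no further candidate keys.

{B, J}; {E, J}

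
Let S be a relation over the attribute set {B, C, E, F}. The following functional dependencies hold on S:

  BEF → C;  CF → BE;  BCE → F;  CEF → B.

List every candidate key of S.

{C, F}, {B, C, E}, {B, E, F}

{C, F}⁺: CF→BE adds B, E → {B, C, E, F}. Minimal: {F}⁺ = {F}; {C}⁺ = {C} — none reach the full schema.
{B, C, E}⁺: BCE→F adds F → {B, C, E, F}. Minimal: {C, E}⁺ = {C, E}; {B, E}⁺ = {B, E}; {B, C}⁺ = {B, C} — none reach the full schema.
{B, E, F}⁺: BEF→C adds C → {B, C, E, F}. Minimal: {E, F}⁺ = {E, F}; {B, F}⁺ = {B, F}; {B, E}⁺ = {B, E} — none reach the full schema.
Any other superkey contains one of these as a subset, so there are no further candidate keys.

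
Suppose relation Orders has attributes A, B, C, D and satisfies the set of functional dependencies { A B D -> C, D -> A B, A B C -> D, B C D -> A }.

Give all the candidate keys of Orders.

D, ABC

{D}⁺: D→AB adds A, B; ABD→C adds C → {A, B, C, D}.
{A, B, C}⁺: ABC→D adds D → {A, B, C, D}. Minimal: {B, C}⁺ = {B, C}; {A, C}⁺ = {A, C}; {A, B}⁺ = {A, B} — none reach the full schema.
Any other superkey contains one of these as a subset, so there are no further candidate keys.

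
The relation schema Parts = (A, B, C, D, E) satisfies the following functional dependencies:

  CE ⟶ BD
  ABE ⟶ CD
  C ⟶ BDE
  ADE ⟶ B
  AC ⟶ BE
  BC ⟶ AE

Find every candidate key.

{C}, {A, B, E}, {A, D, E}

{C}⁺: C→BDE adds B, D, E; BC→AE adds A → {A, B, C, D, E}.
{A, B, E}⁺: ABE→CD adds C, D → {A, B, C, D, E}. Minimal: {B, E}⁺ = {B, E}; {A, E}⁺ = {A, E}; {A, B}⁺ = {A, B} — none reach the full schema.
{A, D, E}⁺: ADE→B adds B; ABE→CD adds C → {A, B, C, D, E}. Minimal: {D, E}⁺ = {D, E}; {A, E}⁺ = {A, E}; {A, D}⁺ = {A, D} — none reach the full schema.
Any other superkey contains one of these as a subset, so there are no further candidate keys.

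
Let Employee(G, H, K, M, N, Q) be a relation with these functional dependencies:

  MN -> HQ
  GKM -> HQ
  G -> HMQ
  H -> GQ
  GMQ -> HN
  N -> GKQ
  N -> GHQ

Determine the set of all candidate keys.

G, H, N

{G}⁺: G→HMQ adds H, M, Q; GMQ→HN adds N; N→GKQ adds K → {G, H, K, M, N, Q}.
{H}⁺: H→GQ adds G, Q; G→HMQ adds M; GMQ→HN adds N; N→GKQ adds K → {G, H, K, M, N, Q}.
{N}⁺: N→GKQ adds G, K, Q; N→GHQ adds H; G→HMQ adds M → {G, H, K, M, N, Q}.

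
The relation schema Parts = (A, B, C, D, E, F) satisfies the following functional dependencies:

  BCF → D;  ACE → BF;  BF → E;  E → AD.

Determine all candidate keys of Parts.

{C, E}⁺: E→AD adds A, D; ACE→BF adds B, F → {A, B, C, D, E, F}. Minimal: {E}⁺ = {A, D, E}; {C}⁺ = {C} — none reach the full schema.
{B, C, F}⁺: BCF→D adds D; BF→E adds E; E→AD adds A → {A, B, C, D, E, F}. Minimal: {C, F}⁺ = {C, F}; {B, F}⁺ = {A, B, D, E, F}; {B, C}⁺ = {B, C} — none reach the full schema.
Any other superkey contains one of these as a subset, so there are no further candidate keys.

CE, BCF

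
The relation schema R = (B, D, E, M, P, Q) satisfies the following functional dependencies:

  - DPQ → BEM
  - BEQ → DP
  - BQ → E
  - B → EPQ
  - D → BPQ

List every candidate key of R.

(B); (D)

{B}⁺: B→EPQ adds E, P, Q; BEQ→DP adds D; DPQ→BEM adds M → {B, D, E, M, P, Q}.
{D}⁺: D→BPQ adds B, P, Q; DPQ→BEM adds E, M → {B, D, E, M, P, Q}.
Any other superkey contains one of these as a subset, so there are no further candidate keys.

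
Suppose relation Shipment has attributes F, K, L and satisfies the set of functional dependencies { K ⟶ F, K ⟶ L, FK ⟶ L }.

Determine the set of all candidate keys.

{K}

Attribute K never appears on the right-hand side of any dependency, so K must belong to every candidate key.
{K}⁺ = {F, K, L}, which is all of the schema, so {K} is the only candidate key.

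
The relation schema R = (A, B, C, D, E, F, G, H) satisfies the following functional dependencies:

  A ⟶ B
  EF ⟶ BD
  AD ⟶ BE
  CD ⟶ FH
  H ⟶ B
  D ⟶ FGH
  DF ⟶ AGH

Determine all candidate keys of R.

Attribute C never appears on the right-hand side of any dependency, so C must belong to every candidate key.
{C}⁺ = {C}, which is not all of the schema, so we must add further attributes.
{C, D}⁺: CD→FH adds F, H; H→B adds B; D→FGH adds G; DF→AGH adds A; AD→BE adds E → {A, B, C, D, E, F, G, H}. Minimal: {D}⁺ = {A, B, D, E, F, G, H}; {C}⁺ = {C} — none reach the full schema.
{C, E, F}⁺: EF→BD adds B, D; CD→FH adds H; D→FGH adds G; DF→AGH adds A → {A, B, C, D, E, F, G, H}. Minimal: {E, F}⁺ = {A, B, D, E, F, G, H}; {C, F}⁺ = {C, F}; {C, E}⁺ = {C, E} — none reach the full schema.
Any other superkey contains one of these as a subset, so there are no further candidate keys.

{C, D}; {C, E, F}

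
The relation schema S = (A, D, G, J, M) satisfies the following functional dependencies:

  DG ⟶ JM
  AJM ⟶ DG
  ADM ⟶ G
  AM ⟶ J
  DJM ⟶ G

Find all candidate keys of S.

{A, M}, {A, D, G}

Attribute A never appears on the right-hand side of any dependency, so A must belong to every candidate key.
{A}⁺ = {A}, which is not all of the schema, so we must add further attributes.
{A, M}⁺: AM→J adds J; AJM→DG adds D, G → {A, D, G, J, M}. Minimal: {M}⁺ = {M}; {A}⁺ = {A} — none reach the full schema.
{A, D, G}⁺: DG→JM adds J, M → {A, D, G, J, M}. Minimal: {D, G}⁺ = {D, G, J, M}; {A, G}⁺ = {A, G}; {A, D}⁺ = {A, D} — none reach the full schema.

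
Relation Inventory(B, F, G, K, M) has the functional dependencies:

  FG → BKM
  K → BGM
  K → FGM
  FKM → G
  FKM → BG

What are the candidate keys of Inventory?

{K}⁺: K→BGM adds B, G, M; K→FGM adds F → {B, F, G, K, M}.
{F, G}⁺: FG→BKM adds B, K, M → {B, F, G, K, M}. Minimal: {G}⁺ = {G}; {F}⁺ = {F} — none reach the full schema.
Any other superkey contains one of these as a subset, so there are no further candidate keys.

K, FG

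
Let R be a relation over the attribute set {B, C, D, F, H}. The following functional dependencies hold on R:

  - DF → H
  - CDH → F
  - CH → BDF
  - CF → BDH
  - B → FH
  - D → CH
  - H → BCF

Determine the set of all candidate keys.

{B}⁺: B→FH adds F, H; H→BCF adds C; CH→BDF adds D → {B, C, D, F, H}.
{D}⁺: D→CH adds C, H; H→BCF adds B, F → {B, C, D, F, H}.
{H}⁺: H→BCF adds B, C, F; CH→BDF adds D → {B, C, D, F, H}.
{C, F}⁺: CF→BDH adds B, D, H → {B, C, D, F, H}. Minimal: {F}⁺ = {F}; {C}⁺ = {C} — none reach the full schema.

{B}, {D}, {H}, {C, F}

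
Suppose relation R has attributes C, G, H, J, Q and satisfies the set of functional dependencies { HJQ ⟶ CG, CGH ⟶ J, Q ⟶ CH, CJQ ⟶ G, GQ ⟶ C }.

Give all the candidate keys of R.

GQ, JQ

Attribute Q never appears on the right-hand side of any dependency, so Q must belong to every candidate key.
{Q}⁺ = {C, H, Q}, which is not all of the schema, so we must add further attributes.
{G, Q}⁺: Q→CH adds C, H; CGH→J adds J → {C, G, H, J, Q}. Minimal: {Q}⁺ = {C, H, Q}; {G}⁺ = {G} — none reach the full schema.
{J, Q}⁺: Q→CH adds C, H; CJQ→G adds G → {C, G, H, J, Q}. Minimal: {Q}⁺ = {C, H, Q}; {J}⁺ = {J} — none reach the full schema.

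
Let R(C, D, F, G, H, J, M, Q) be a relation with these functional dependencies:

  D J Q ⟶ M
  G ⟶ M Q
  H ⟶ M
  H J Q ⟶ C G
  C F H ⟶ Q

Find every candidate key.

(C, D, F, H, J); (D, F, G, H, J); (D, F, H, J, Q)

Attributes D, F, H, J never appear on any right-hand side, so every candidate key must contain {D, F, H, J}.
{D, F, H, J}⁺ = {D, F, H, J, M}, which is not all of the schema, so we must add further attributes.
{C, D, F, H, J}⁺: H→M adds M; CFH→Q adds Q; HJQ→CG adds G → {C, D, F, G, H, J, M, Q}. Minimal: {D, F, H, J}⁺ = {D, F, H, J, M}; {C, F, H, J}⁺ = {C, F, G, H, J, M, Q}; {C, D, H, J}⁺ = {C, D, H, J, M}; … — none reach the full schema.
{D, F, G, H, J}⁺: G→MQ adds M, Q; HJQ→CG adds C → {C, D, F, G, H, J, M, Q}. Minimal: {F, G, H, J}⁺ = {C, F, G, H, J, M, Q}; {D, G, H, J}⁺ = {C, D, G, H, J, M, Q}; {D, F, H, J}⁺ = {D, F, H, J, M}; … — none reach the full schema.
{D, F, H, J, Q}⁺: DJQ→M adds M; HJQ→CG adds C, G → {C, D, F, G, H, J, M, Q}. Minimal: {F, H, J, Q}⁺ = {C, F, G, H, J, M, Q}; {D, H, J, Q}⁺ = {C, D, G, H, J, M, Q}; {D, F, J, Q}⁺ = {D, F, J, M, Q}; … — none reach the full schema.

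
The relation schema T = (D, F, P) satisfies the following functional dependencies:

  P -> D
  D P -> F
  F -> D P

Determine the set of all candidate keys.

{F}⁺: F→DP adds D, P → {D, F, P}.
{P}⁺: P→D adds D; DP→F adds F → {D, F, P}.

(F), (P)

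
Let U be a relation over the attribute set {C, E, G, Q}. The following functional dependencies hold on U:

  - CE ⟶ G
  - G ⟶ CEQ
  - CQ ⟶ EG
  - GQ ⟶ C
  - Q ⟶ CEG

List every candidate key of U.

{G}⁺: G→CEQ adds C, E, Q → {C, E, G, Q}.
{Q}⁺: Q→CEG adds C, E, G → {C, E, G, Q}.
{C, E}⁺: CE→G adds G; G→CEQ adds Q → {C, E, G, Q}. Minimal: {E}⁺ = {E}; {C}⁺ = {C} — none reach the full schema.
Any other superkey contains one of these as a subset, so there are no further candidate keys.

{G}; {Q}; {C, E}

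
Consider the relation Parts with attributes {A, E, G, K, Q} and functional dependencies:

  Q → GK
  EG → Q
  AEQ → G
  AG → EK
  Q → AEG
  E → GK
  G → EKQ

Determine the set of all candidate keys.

{E}, {G}, {Q}

{E}⁺: E→GK adds G, K; G→EKQ adds Q; Q→AEG adds A → {A, E, G, K, Q}.
{G}⁺: G→EKQ adds E, K, Q; Q→AEG adds A → {A, E, G, K, Q}.
{Q}⁺: Q→GK adds G, K; Q→AEG adds A, E → {A, E, G, K, Q}.
Any other superkey contains one of these as a subset, so there are no further candidate keys.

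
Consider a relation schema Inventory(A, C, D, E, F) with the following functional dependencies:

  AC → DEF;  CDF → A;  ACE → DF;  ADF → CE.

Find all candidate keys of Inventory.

{A, C}⁺: AC→DEF adds D, E, F → {A, C, D, E, F}. Minimal: {C}⁺ = {C}; {A}⁺ = {A} — none reach the full schema.
{A, D, F}⁺: ADF→CE adds C, E → {A, C, D, E, F}. Minimal: {D, F}⁺ = {D, F}; {A, F}⁺ = {A, F}; {A, D}⁺ = {A, D} — none reach the full schema.
{C, D, F}⁺: CDF→A adds A; ADF→CE adds E → {A, C, D, E, F}. Minimal: {D, F}⁺ = {D, F}; {C, F}⁺ = {C, F}; {C, D}⁺ = {C, D} — none reach the full schema.
Any other superkey contains one of these as a subset, so there are no further candidate keys.

{A, C}, {A, D, F}, {C, D, F}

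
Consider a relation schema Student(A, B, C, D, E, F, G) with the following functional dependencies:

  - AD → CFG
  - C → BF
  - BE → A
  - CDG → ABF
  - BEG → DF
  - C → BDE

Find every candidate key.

{C}, {A, D}, {B, D, E}, {B, E, G}

{C}⁺: C→BF adds B, F; C→BDE adds D, E; BE→A adds A; AD→CFG adds G → {A, B, C, D, E, F, G}.
{A, D}⁺: AD→CFG adds C, F, G; C→BF adds B; C→BDE adds E → {A, B, C, D, E, F, G}. Minimal: {D}⁺ = {D}; {A}⁺ = {A} — none reach the full schema.
{B, D, E}⁺: BE→A adds A; AD→CFG adds C, F, G → {A, B, C, D, E, F, G}. Minimal: {D, E}⁺ = {D, E}; {B, E}⁺ = {A, B, E}; {B, D}⁺ = {B, D} — none reach the full schema.
{B, E, G}⁺: BE→A adds A; BEG→DF adds D, F; AD→CFG adds C → {A, B, C, D, E, F, G}. Minimal: {E, G}⁺ = {E, G}; {B, G}⁺ = {B, G}; {B, E}⁺ = {A, B, E} — none reach the full schema.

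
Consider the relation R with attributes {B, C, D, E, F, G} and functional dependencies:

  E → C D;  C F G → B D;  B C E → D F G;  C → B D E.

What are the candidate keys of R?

{C}; {E}

{C}⁺: C→BDE adds B, D, E; BCE→DFG adds F, G → {B, C, D, E, F, G}.
{E}⁺: E→CD adds C, D; C→BDE adds B; BCE→DFG adds F, G → {B, C, D, E, F, G}.
Any other superkey contains one of these as a subset, so there are no further candidate keys.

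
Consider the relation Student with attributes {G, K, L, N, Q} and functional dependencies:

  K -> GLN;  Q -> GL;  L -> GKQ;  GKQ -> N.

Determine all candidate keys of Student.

(K), (L), (Q)

{K}⁺: K→GLN adds G, L, N; L→GKQ adds Q → {G, K, L, N, Q}.
{L}⁺: L→GKQ adds G, K, Q; GKQ→N adds N → {G, K, L, N, Q}.
{Q}⁺: Q→GL adds G, L; L→GKQ adds K; GKQ→N adds N → {G, K, L, N, Q}.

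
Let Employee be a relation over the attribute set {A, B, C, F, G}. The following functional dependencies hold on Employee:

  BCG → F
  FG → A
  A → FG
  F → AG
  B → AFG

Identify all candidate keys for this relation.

Attributes B, C never appear on any right-hand side, so every candidate key must contain {B, C}.
{B, C}⁺ = {A, B, C, F, G}, which is all of the schema, so {B, C} is the only candidate key.

(B, C)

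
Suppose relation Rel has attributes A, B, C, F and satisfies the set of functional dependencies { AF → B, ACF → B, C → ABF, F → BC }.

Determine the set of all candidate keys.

{C}, {F}

{C}⁺: C→ABF adds A, B, F → {A, B, C, F}.
{F}⁺: F→BC adds B, C; C→ABF adds A → {A, B, C, F}.
Any other superkey contains one of these as a subset, so there are no further candidate keys.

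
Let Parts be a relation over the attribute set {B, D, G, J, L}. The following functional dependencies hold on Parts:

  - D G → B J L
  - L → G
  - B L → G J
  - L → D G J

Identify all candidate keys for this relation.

(L), (D, G)

{L}⁺: L→G adds G; L→DGJ adds D, J; DG→BJL adds B → {B, D, G, J, L}.
{D, G}⁺: DG→BJL adds B, J, L → {B, D, G, J, L}. Minimal: {G}⁺ = {G}; {D}⁺ = {D} — none reach the full schema.
Any other superkey contains one of these as a subset, so there are no further candidate keys.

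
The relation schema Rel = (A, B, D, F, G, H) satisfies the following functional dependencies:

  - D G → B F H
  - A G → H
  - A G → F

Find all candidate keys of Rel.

ADG

Attributes A, D, G never appear on any right-hand side, so every candidate key must contain {A, D, G}.
{A, D, G}⁺ = {A, B, D, F, G, H}, which is all of the schema, so {A, D, G} is the only candidate key.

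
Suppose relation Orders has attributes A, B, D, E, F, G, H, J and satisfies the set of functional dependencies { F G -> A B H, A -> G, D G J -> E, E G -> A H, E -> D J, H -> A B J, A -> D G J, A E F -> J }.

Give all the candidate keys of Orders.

AF, FG, FH

Attribute F never appears on the right-hand side of any dependency, so F must belong to every candidate key.
{F}⁺ = {F}, which is not all of the schema, so we must add further attributes.
{A, F}⁺: A→G adds G; A→DGJ adds D, J; FG→ABH adds B, H; DGJ→E adds E → {A, B, D, E, F, G, H, J}. Minimal: {F}⁺ = {F}; {A}⁺ = {A, B, D, E, G, H, J} — none reach the full schema.
{F, G}⁺: FG→ABH adds A, B, H; H→ABJ adds J; A→DGJ adds D; DGJ→E adds E → {A, B, D, E, F, G, H, J}. Minimal: {G}⁺ = {G}; {F}⁺ = {F} — none reach the full schema.
{F, H}⁺: H→ABJ adds A, B, J; A→DGJ adds D, G; DGJ→E adds E → {A, B, D, E, F, G, H, J}. Minimal: {H}⁺ = {A, B, D, E, G, H, J}; {F}⁺ = {F} — none reach the full schema.
Any other superkey contains one of these as a subset, so there are no further candidate keys.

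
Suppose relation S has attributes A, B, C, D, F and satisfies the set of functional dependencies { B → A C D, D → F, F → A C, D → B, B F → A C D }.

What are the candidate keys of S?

{B}; {D}

{B}⁺: B→ACD adds A, C, D; D→F adds F → {A, B, C, D, F}.
{D}⁺: D→F adds F; F→AC adds A, C; D→B adds B → {A, B, C, D, F}.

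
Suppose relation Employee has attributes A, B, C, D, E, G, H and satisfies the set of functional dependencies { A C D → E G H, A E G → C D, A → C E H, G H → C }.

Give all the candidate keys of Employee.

ABD; ABG

Attributes A, B never appear on any right-hand side, so every candidate key must contain {A, B}.
{A, B}⁺ = {A, B, C, E, H}, which is not all of the schema, so we must add further attributes.
{A, B, D}⁺: A→CEH adds C, E, H; ACD→EGH adds G → {A, B, C, D, E, G, H}.
{A, B, G}⁺: A→CEH adds C, E, H; AEG→CD adds D → {A, B, C, D, E, G, H}.
Any other superkey contains one of these as a subset, so there are no further candidate keys.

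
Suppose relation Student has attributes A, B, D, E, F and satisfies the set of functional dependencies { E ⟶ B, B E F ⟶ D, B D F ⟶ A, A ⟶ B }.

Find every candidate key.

Attributes E, F never appear on any right-hand side, so every candidate key must contain {E, F}.
{E, F}⁺ = {A, B, D, E, F}, which is all of the schema, so {E, F} is the only candidate key.

(E, F)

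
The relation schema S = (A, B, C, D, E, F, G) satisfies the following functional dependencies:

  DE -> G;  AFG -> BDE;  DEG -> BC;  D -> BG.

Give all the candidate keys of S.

Attributes A, F never appear on any right-hand side, so every candidate key must contain {A, F}.
{A, F}⁺ = {A, F}, which is not all of the schema, so we must add further attributes.
{A, D, F}⁺: D→BG adds B, G; AFG→BDE adds E; DEG→BC adds C → {A, B, C, D, E, F, G}. Minimal: {D, F}⁺ = {B, D, F, G}; {A, F}⁺ = {A, F}; {A, D}⁺ = {A, B, D, G} — none reach the full schema.
{A, F, G}⁺: AFG→BDE adds B, D, E; DEG→BC adds C → {A, B, C, D, E, F, G}. Minimal: {F, G}⁺ = {F, G}; {A, G}⁺ = {A, G}; {A, F}⁺ = {A, F} — none reach the full schema.
Any other superkey contains one of these as a subset, so there are no further candidate keys.

{A, D, F}, {A, F, G}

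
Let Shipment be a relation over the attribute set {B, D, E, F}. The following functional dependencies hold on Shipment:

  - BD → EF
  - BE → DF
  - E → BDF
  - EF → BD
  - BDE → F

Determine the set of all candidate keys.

{E}, {B, D}

{E}⁺: E→BDF adds B, D, F → {B, D, E, F}.
{B, D}⁺: BD→EF adds E, F → {B, D, E, F}.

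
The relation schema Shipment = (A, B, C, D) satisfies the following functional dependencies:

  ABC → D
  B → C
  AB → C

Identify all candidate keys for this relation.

Attributes A, B never appear on any right-hand side, so every candidate key must contain {A, B}.
{A, B}⁺ = {A, B, C, D}, which is all of the schema, so {A, B} is the only candidate key.

{A, B}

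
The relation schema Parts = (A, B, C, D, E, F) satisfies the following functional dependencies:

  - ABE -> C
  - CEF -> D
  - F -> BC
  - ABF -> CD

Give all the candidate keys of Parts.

Attributes A, E, F never appear on any right-hand side, so every candidate key must contain {A, E, F}.
{A, E, F}⁺ = {A, B, C, D, E, F}, which is all of the schema, so {A, E, F} is the only candidate key.

AEF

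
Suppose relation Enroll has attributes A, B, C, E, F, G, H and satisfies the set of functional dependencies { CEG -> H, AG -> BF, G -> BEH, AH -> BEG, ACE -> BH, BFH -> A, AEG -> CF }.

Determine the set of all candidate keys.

{A, G}, {A, H}, {F, G}, {A, C, E}, {B, F, H}

{A, G}⁺: AG→BF adds B, F; G→BEH adds E, H; AEG→CF adds C → {A, B, C, E, F, G, H}. Minimal: {G}⁺ = {B, E, G, H}; {A}⁺ = {A} — none reach the full schema.
{A, H}⁺: AH→BEG adds B, E, G; AEG→CF adds C, F → {A, B, C, E, F, G, H}. Minimal: {H}⁺ = {H}; {A}⁺ = {A} — none reach the full schema.
{F, G}⁺: G→BEH adds B, E, H; BFH→A adds A; AEG→CF adds C → {A, B, C, E, F, G, H}. Minimal: {G}⁺ = {B, E, G, H}; {F}⁺ = {F} — none reach the full schema.
{A, C, E}⁺: ACE→BH adds B, H; AH→BEG adds G; AEG→CF adds F → {A, B, C, E, F, G, H}. Minimal: {C, E}⁺ = {C, E}; {A, E}⁺ = {A, E}; {A, C}⁺ = {A, C} — none reach the full schema.
{B, F, H}⁺: BFH→A adds A; AH→BEG adds E, G; AEG→CF adds C → {A, B, C, E, F, G, H}. Minimal: {F, H}⁺ = {F, H}; {B, H}⁺ = {B, H}; {B, F}⁺ = {B, F} — none reach the full schema.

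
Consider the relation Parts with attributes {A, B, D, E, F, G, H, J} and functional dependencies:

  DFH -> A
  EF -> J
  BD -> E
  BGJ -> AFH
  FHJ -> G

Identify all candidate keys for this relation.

(B, D, F, G), (B, D, F, H), (B, D, G, J)

Attributes B, D never appear on any right-hand side, so every candidate key must contain {B, D}.
{B, D}⁺ = {B, D, E}, which is not all of the schema, so we must add further attributes.
{B, D, F, G}⁺: BD→E adds E; EF→J adds J; BGJ→AFH adds A, H → {A, B, D, E, F, G, H, J}.
{B, D, F, H}⁺: DFH→A adds A; BD→E adds E; EF→J adds J; FHJ→G adds G → {A, B, D, E, F, G, H, J}.
{B, D, G, J}⁺: BD→E adds E; BGJ→AFH adds A, F, H → {A, B, D, E, F, G, H, J}.
Any other superkey contains one of these as a subset, so there are no further candidate keys.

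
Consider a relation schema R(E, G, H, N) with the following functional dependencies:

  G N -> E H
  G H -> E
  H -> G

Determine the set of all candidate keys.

Attribute N never appears on the right-hand side of any dependency, so N must belong to every candidate key.
{N}⁺ = {N}, which is not all of the schema, so we must add further attributes.
{G, N}⁺: GN→EH adds E, H → {E, G, H, N}. Minimal: {N}⁺ = {N}; {G}⁺ = {G} — none reach the full schema.
{H, N}⁺: H→G adds G; GN→EH adds E → {E, G, H, N}. Minimal: {N}⁺ = {N}; {H}⁺ = {E, G, H} — none reach the full schema.
Any other superkey contains one of these as a subset, so there are no further candidate keys.

(G, N); (H, N)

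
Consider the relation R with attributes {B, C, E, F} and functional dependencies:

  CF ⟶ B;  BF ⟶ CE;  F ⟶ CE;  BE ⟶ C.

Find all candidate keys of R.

Attribute F never appears on the right-hand side of any dependency, so F must belong to every candidate key.
{F}⁺ = {B, C, E, F}, which is all of the schema, so {F} is the only candidate key.

(F)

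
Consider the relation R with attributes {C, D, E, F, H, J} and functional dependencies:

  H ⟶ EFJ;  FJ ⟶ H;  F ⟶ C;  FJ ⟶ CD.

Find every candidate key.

(H); (F, J)

{H}⁺: H→EFJ adds E, F, J; F→C adds C; FJ→CD adds D → {C, D, E, F, H, J}.
{F, J}⁺: FJ→H adds H; F→C adds C; FJ→CD adds D; H→EFJ adds E → {C, D, E, F, H, J}.
Any other superkey contains one of these as a subset, so there are no further candidate keys.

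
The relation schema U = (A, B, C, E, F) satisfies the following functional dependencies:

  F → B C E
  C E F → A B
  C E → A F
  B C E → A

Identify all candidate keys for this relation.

{F}; {C, E}

{F}⁺: F→BCE adds B, C, E; CEF→AB adds A → {A, B, C, E, F}.
{C, E}⁺: CE→AF adds A, F; F→BCE adds B → {A, B, C, E, F}.
Any other superkey contains one of these as a subset, so there are no further candidate keys.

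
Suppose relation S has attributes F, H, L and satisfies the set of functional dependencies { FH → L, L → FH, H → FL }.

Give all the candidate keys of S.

{H}⁺: H→FL adds F, L → {F, H, L}.
{L}⁺: L→FH adds F, H → {F, H, L}.

H; L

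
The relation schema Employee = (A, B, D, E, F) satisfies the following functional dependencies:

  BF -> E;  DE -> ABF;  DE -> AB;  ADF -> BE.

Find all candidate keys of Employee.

(D, E), (A, D, F), (B, D, F)

Attribute D never appears on the right-hand side of any dependency, so D must belong to every candidate key.
{D}⁺ = {D}, which is not all of the schema, so we must add further attributes.
{D, E}⁺: DE→ABF adds A, B, F → {A, B, D, E, F}. Minimal: {E}⁺ = {E}; {D}⁺ = {D} — none reach the full schema.
{A, D, F}⁺: ADF→BE adds B, E → {A, B, D, E, F}. Minimal: {D, F}⁺ = {D, F}; {A, F}⁺ = {A, F}; {A, D}⁺ = {A, D} — none reach the full schema.
{B, D, F}⁺: BF→E adds E; DE→ABF adds A → {A, B, D, E, F}. Minimal: {D, F}⁺ = {D, F}; {B, F}⁺ = {B, E, F}; {B, D}⁺ = {B, D} — none reach the full schema.
Any other superkey contains one of these as a subset, so there are no further candidate keys.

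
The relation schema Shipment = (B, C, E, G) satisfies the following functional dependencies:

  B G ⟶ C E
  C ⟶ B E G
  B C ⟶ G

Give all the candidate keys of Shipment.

{C}⁺: C→BEG adds B, E, G → {B, C, E, G}.
{B, G}⁺: BG→CE adds C, E → {B, C, E, G}. Minimal: {G}⁺ = {G}; {B}⁺ = {B} — none reach the full schema.

(C), (B, G)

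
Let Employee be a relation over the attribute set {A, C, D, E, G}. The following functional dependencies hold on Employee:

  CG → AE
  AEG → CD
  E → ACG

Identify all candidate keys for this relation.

{E}⁺: E→ACG adds A, C, G; AEG→CD adds D → {A, C, D, E, G}.
{C, G}⁺: CG→AE adds A, E; AEG→CD adds D → {A, C, D, E, G}.
Any other superkey contains one of these as a subset, so there are no further candidate keys.

E, CG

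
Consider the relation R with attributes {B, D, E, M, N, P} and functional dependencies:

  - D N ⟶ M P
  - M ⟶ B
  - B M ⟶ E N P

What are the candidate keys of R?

{D, M}; {D, N}

{D, M}⁺: M→B adds B; BM→ENP adds E, N, P → {B, D, E, M, N, P}.
{D, N}⁺: DN→MP adds M, P; M→B adds B; BM→ENP adds E → {B, D, E, M, N, P}.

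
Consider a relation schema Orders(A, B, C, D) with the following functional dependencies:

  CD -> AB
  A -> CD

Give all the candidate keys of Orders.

A; CD

{A}⁺: A→CD adds C, D; CD→AB adds B → {A, B, C, D}.
{C, D}⁺: CD→AB adds A, B → {A, B, C, D}.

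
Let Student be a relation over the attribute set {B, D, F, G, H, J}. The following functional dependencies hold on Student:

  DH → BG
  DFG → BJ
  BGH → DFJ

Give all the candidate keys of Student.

{D, H}⁺: DH→BG adds B, G; BGH→DFJ adds F, J → {B, D, F, G, H, J}. Minimal: {H}⁺ = {H}; {D}⁺ = {D} — none reach the full schema.
{B, G, H}⁺: BGH→DFJ adds D, F, J → {B, D, F, G, H, J}. Minimal: {G, H}⁺ = {G, H}; {B, H}⁺ = {B, H}; {B, G}⁺ = {B, G} — none reach the full schema.

DH, BGH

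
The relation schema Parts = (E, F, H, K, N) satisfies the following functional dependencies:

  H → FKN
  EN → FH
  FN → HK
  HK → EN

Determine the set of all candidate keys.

H, EN, FN

{H}⁺: H→FKN adds F, K, N; HK→EN adds E → {E, F, H, K, N}.
{E, N}⁺: EN→FH adds F, H; FN→HK adds K → {E, F, H, K, N}.
{F, N}⁺: FN→HK adds H, K; HK→EN adds E → {E, F, H, K, N}.
Any other superkey contains one of these as a subset, so there are no further candidate keys.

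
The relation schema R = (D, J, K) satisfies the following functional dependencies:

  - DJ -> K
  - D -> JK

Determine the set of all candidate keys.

{D}

{D}⁺: D→JK adds J, K → {D, J, K}.
No other minimal superkey exists.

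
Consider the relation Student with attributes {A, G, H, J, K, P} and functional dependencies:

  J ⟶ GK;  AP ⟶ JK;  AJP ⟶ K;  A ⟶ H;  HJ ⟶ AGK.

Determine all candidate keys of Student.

Attribute P never appears on the right-hand side of any dependency, so P must belong to every candidate key.
{P}⁺ = {P}, which is not all of the schema, so we must add further attributes.
{A, P}⁺: AP→JK adds J, K; A→H adds H; HJ→AGK adds G → {A, G, H, J, K, P}. Minimal: {P}⁺ = {P}; {A}⁺ = {A, H} — none reach the full schema.
{H, J, P}⁺: J→GK adds G, K; HJ→AGK adds A → {A, G, H, J, K, P}. Minimal: {J, P}⁺ = {G, J, K, P}; {H, P}⁺ = {H, P}; {H, J}⁺ = {A, G, H, J, K} — none reach the full schema.
Any other superkey contains one of these as a subset, so there are no further candidate keys.

{A, P}, {H, J, P}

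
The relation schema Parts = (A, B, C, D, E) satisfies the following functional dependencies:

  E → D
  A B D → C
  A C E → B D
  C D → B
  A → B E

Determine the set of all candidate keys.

Attribute A never appears on the right-hand side of any dependency, so A must belong to every candidate key.
{A}⁺ = {A, B, C, D, E}, which is all of the schema, so {A} is the only candidate key.

{A}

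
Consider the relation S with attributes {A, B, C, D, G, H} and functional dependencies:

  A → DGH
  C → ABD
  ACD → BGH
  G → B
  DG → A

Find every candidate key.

{C}⁺: C→ABD adds A, B, D; ACD→BGH adds G, H → {A, B, C, D, G, H}.
No other minimal superkey exists.

C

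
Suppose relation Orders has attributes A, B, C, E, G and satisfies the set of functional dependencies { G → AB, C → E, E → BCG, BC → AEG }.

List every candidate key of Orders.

{C}⁺: C→E adds E; E→BCG adds B, G; BC→AEG adds A → {A, B, C, E, G}.
{E}⁺: E→BCG adds B, C, G; BC→AEG adds A → {A, B, C, E, G}.

C; E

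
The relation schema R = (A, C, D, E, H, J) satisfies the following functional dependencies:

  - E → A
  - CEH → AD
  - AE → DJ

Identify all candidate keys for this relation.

CEH

Attributes C, E, H never appear on any right-hand side, so every candidate key must contain {C, E, H}.
{C, E, H}⁺ = {A, C, D, E, H, J}, which is all of the schema, so {C, E, H} is the only candidate key.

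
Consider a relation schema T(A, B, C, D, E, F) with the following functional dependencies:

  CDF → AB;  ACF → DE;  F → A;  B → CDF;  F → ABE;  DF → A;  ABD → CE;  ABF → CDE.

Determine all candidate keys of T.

{B}, {F}

{B}⁺: B→CDF adds C, D, F; F→ABE adds A, E → {A, B, C, D, E, F}.
{F}⁺: F→A adds A; F→ABE adds B, E; ABF→CDE adds C, D → {A, B, C, D, E, F}.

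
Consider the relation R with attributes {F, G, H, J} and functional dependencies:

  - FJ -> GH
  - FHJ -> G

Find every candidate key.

Attributes F, J never appear on any right-hand side, so every candidate key must contain {F, J}.
{F, J}⁺ = {F, G, H, J}, which is all of the schema, so {F, J} is the only candidate key.

FJ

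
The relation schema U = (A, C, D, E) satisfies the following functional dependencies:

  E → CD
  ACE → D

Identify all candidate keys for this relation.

Attributes A, E never appear on any right-hand side, so every candidate key must contain {A, E}.
{A, E}⁺ = {A, C, D, E}, which is all of the schema, so {A, E} is the only candidate key.

{A, E}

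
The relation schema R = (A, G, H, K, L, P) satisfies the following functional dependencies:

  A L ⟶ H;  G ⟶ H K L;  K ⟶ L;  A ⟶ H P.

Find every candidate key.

{A, G}

Attributes A, G never appear on any right-hand side, so every candidate key must contain {A, G}.
{A, G}⁺ = {A, G, H, K, L, P}, which is all of the schema, so {A, G} is the only candidate key.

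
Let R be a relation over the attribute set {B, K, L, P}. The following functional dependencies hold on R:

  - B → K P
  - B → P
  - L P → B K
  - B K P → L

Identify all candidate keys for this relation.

{B}⁺: B→KP adds K, P; BKP→L adds L → {B, K, L, P}.
{L, P}⁺: LP→BK adds B, K → {B, K, L, P}.
Any other superkey contains one of these as a subset, so there are no further candidate keys.

B, LP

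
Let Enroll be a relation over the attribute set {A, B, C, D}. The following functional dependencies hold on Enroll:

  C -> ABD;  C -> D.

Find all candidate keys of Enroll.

{C}

Attribute C never appears on the right-hand side of any dependency, so C must belong to every candidate key.
{C}⁺ = {A, B, C, D}, which is all of the schema, so {C} is the only candidate key.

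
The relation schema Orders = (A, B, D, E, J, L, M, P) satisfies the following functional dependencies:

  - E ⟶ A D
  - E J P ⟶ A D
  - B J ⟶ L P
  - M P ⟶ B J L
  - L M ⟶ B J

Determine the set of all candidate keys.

{E, L, M}⁺: E→AD adds A, D; LM→BJ adds B, J; BJ→LP adds P → {A, B, D, E, J, L, M, P}.
{E, M, P}⁺: E→AD adds A, D; MP→BJL adds B, J, L → {A, B, D, E, J, L, M, P}.
{B, E, J, M}⁺: E→AD adds A, D; BJ→LP adds L, P → {A, B, D, E, J, L, M, P}.
Any other superkey contains one of these as a subset, so there are no further candidate keys.

ELM, EMP, BEJM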